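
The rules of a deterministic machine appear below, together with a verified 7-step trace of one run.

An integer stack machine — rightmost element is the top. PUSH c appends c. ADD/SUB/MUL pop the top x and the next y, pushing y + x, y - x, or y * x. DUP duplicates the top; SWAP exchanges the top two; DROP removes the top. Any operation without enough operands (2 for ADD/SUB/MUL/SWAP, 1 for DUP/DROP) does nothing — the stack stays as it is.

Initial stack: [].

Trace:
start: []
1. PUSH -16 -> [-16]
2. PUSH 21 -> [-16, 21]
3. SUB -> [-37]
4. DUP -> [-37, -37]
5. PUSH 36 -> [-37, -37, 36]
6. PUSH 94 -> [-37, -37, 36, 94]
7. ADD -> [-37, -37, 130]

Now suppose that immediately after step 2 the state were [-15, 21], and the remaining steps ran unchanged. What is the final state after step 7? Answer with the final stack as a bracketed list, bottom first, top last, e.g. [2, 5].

[-36, -36, 130]

state after step 2 := [-15, 21]
3. SUB -> [-36]
4. DUP -> [-36, -36]
5. PUSH 36 -> [-36, -36, 36]
6. PUSH 94 -> [-36, -36, 36, 94]
7. ADD -> [-36, -36, 130]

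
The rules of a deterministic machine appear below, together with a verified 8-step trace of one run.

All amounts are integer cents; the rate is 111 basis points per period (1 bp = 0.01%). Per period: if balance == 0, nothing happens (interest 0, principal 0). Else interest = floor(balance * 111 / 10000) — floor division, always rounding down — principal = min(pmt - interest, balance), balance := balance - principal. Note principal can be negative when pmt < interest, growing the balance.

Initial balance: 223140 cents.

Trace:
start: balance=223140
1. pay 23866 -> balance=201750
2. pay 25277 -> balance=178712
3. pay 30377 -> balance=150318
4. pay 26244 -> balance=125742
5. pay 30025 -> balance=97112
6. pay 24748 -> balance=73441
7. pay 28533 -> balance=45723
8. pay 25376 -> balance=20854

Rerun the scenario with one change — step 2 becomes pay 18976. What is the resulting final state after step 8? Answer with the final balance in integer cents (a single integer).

27588

(re-executing from step 2 with the substitution; state before step 2: balance=201750)
2. pay 18976 -> balance=185013
3. pay 30377 -> balance=156689
4. pay 26244 -> balance=132184
5. pay 30025 -> balance=103626
6. pay 24748 -> balance=80028
7. pay 28533 -> balance=52383
8. pay 25376 -> balance=27588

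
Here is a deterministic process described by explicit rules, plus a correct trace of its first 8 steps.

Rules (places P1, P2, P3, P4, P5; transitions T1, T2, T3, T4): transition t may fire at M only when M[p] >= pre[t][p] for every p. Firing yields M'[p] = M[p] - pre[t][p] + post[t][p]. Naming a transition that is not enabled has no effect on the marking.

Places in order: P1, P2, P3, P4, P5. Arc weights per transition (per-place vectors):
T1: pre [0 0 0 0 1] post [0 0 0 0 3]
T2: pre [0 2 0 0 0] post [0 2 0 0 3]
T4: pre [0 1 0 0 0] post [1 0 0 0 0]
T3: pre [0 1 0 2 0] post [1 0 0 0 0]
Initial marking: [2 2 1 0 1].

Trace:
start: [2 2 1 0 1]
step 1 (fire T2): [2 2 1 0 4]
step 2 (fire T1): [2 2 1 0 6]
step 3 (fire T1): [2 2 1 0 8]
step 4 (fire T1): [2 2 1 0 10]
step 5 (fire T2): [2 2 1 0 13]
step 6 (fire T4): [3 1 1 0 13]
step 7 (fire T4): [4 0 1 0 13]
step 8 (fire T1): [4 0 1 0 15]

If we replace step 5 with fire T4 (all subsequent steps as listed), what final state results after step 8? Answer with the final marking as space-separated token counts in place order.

4 0 1 0 12

(re-executing from step 5 with the substitution; state before step 5: [2 2 1 0 10])
step 5 (fire T4): [3 1 1 0 10]
step 6 (fire T4): [4 0 1 0 10]
step 7 (fire T4): [4 0 1 0 10]
step 8 (fire T1): [4 0 1 0 12]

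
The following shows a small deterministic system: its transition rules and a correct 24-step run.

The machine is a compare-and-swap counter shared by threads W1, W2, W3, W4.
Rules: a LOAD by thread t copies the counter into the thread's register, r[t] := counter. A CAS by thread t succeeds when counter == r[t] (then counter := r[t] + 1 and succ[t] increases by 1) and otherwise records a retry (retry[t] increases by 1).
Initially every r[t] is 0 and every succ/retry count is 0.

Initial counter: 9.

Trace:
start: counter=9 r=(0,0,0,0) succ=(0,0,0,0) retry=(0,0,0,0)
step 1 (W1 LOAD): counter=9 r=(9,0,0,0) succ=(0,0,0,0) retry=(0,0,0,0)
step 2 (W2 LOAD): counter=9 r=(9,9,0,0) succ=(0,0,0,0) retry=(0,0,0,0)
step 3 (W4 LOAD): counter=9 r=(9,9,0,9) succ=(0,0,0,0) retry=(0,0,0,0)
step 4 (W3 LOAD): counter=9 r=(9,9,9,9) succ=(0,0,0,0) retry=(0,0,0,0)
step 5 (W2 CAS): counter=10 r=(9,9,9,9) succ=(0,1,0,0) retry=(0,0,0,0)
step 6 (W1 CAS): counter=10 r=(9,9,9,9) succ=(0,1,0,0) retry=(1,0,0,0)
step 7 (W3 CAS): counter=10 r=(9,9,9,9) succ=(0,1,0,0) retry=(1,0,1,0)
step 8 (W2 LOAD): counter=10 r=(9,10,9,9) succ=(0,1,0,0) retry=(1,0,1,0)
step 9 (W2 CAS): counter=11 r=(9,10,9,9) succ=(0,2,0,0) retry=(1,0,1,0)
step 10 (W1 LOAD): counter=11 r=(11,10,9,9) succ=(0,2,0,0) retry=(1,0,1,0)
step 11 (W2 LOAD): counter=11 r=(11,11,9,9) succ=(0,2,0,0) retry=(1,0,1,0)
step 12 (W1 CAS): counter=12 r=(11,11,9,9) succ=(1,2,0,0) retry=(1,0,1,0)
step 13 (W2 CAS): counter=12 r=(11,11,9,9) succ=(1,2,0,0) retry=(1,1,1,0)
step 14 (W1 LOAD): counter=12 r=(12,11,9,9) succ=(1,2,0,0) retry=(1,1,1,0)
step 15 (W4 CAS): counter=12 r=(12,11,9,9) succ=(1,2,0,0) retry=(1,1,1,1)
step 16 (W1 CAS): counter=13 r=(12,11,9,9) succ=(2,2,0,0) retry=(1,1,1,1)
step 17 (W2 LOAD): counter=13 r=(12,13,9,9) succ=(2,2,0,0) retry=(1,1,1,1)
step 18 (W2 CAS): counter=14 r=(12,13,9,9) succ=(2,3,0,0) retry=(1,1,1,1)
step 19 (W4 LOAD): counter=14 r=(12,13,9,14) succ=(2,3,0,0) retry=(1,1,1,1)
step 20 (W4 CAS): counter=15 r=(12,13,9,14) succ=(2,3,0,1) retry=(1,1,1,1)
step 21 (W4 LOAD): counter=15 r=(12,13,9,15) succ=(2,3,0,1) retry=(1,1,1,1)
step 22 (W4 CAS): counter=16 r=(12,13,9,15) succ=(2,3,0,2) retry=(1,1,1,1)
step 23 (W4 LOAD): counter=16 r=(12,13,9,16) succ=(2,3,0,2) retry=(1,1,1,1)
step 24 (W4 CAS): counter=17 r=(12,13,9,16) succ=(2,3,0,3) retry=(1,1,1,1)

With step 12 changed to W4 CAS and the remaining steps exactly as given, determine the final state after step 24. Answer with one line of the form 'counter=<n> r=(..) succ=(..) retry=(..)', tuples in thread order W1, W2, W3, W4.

counter=17 r=(12,13,9,16) succ=(1,4,0,3) retry=(1,0,1,2)

(re-executing from step 12 with the substitution; state before step 12: counter=11 r=(11,11,9,9) succ=(0,2,0,0) retry=(1,0,1,0))
step 12 (W4 CAS): counter=11 r=(11,11,9,9) succ=(0,2,0,0) retry=(1,0,1,1)
step 13 (W2 CAS): counter=12 r=(11,11,9,9) succ=(0,3,0,0) retry=(1,0,1,1)
step 14 (W1 LOAD): counter=12 r=(12,11,9,9) succ=(0,3,0,0) retry=(1,0,1,1)
step 15 (W4 CAS): counter=12 r=(12,11,9,9) succ=(0,3,0,0) retry=(1,0,1,2)
step 16 (W1 CAS): counter=13 r=(12,11,9,9) succ=(1,3,0,0) retry=(1,0,1,2)
step 17 (W2 LOAD): counter=13 r=(12,13,9,9) succ=(1,3,0,0) retry=(1,0,1,2)
step 18 (W2 CAS): counter=14 r=(12,13,9,9) succ=(1,4,0,0) retry=(1,0,1,2)
step 19 (W4 LOAD): counter=14 r=(12,13,9,14) succ=(1,4,0,0) retry=(1,0,1,2)
step 20 (W4 CAS): counter=15 r=(12,13,9,14) succ=(1,4,0,1) retry=(1,0,1,2)
step 21 (W4 LOAD): counter=15 r=(12,13,9,15) succ=(1,4,0,1) retry=(1,0,1,2)
step 22 (W4 CAS): counter=16 r=(12,13,9,15) succ=(1,4,0,2) retry=(1,0,1,2)
step 23 (W4 LOAD): counter=16 r=(12,13,9,16) succ=(1,4,0,2) retry=(1,0,1,2)
step 24 (W4 CAS): counter=17 r=(12,13,9,16) succ=(1,4,0,3) retry=(1,0,1,2)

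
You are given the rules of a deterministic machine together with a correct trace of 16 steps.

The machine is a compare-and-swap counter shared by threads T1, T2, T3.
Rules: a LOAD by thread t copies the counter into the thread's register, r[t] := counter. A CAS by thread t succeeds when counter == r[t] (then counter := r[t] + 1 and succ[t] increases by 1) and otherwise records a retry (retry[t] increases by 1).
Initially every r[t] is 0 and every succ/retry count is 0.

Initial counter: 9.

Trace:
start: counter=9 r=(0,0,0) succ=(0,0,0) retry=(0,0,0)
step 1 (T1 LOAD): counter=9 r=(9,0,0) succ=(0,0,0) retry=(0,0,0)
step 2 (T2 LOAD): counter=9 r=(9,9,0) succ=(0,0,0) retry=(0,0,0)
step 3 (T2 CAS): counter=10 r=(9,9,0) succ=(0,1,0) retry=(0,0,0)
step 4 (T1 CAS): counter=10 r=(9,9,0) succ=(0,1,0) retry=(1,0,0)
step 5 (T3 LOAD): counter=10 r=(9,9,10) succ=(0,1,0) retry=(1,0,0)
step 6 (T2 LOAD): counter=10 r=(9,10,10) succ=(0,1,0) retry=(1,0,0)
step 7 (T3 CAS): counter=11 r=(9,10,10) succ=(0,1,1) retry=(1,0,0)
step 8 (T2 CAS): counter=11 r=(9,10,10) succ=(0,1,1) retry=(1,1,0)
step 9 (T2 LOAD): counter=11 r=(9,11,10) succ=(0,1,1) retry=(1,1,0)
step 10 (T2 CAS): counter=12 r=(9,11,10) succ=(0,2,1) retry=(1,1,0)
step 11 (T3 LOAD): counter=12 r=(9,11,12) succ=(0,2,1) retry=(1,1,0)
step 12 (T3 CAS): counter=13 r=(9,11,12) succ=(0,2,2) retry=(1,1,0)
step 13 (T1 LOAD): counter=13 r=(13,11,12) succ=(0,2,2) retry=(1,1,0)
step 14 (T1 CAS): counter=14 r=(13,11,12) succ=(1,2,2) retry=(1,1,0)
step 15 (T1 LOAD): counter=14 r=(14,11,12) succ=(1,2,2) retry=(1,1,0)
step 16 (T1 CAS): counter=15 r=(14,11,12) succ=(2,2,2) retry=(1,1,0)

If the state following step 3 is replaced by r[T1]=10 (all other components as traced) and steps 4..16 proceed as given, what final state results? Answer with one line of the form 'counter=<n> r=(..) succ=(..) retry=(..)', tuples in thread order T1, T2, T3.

state after step 3 := counter=10 r=(10,9,0) succ=(0,1,0) retry=(0,0,0)
step 4 (T1 CAS): counter=11 r=(10,9,0) succ=(1,1,0) retry=(0,0,0)
step 5 (T3 LOAD): counter=11 r=(10,9,11) succ=(1,1,0) retry=(0,0,0)
step 6 (T2 LOAD): counter=11 r=(10,11,11) succ=(1,1,0) retry=(0,0,0)
step 7 (T3 CAS): counter=12 r=(10,11,11) succ=(1,1,1) retry=(0,0,0)
step 8 (T2 CAS): counter=12 r=(10,11,11) succ=(1,1,1) retry=(0,1,0)
step 9 (T2 LOAD): counter=12 r=(10,12,11) succ=(1,1,1) retry=(0,1,0)
step 10 (T2 CAS): counter=13 r=(10,12,11) succ=(1,2,1) retry=(0,1,0)
step 11 (T3 LOAD): counter=13 r=(10,12,13) succ=(1,2,1) retry=(0,1,0)
step 12 (T3 CAS): counter=14 r=(10,12,13) succ=(1,2,2) retry=(0,1,0)
step 13 (T1 LOAD): counter=14 r=(14,12,13) succ=(1,2,2) retry=(0,1,0)
step 14 (T1 CAS): counter=15 r=(14,12,13) succ=(2,2,2) retry=(0,1,0)
step 15 (T1 LOAD): counter=15 r=(15,12,13) succ=(2,2,2) retry=(0,1,0)
step 16 (T1 CAS): counter=16 r=(15,12,13) succ=(3,2,2) retry=(0,1,0)

counter=16 r=(15,12,13) succ=(3,2,2) retry=(0,1,0)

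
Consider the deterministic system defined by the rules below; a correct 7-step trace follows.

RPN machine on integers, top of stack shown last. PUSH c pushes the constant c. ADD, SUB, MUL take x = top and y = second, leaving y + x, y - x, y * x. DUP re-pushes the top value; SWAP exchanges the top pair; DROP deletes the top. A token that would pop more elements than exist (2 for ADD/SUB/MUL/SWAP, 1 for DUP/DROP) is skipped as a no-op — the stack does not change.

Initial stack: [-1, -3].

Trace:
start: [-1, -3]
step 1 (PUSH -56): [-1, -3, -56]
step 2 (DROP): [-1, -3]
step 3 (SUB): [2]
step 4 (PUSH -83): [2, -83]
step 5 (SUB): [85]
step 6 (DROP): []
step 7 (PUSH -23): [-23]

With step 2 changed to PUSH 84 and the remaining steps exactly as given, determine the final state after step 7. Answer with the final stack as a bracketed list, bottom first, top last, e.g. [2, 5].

(re-executing from step 2 with the substitution; state before step 2: [-1, -3, -56])
step 2 (PUSH 84): [-1, -3, -56, 84]
step 3 (SUB): [-1, -3, -140]
step 4 (PUSH -83): [-1, -3, -140, -83]
step 5 (SUB): [-1, -3, -57]
step 6 (DROP): [-1, -3]
step 7 (PUSH -23): [-1, -3, -23]

[-1, -3, -23]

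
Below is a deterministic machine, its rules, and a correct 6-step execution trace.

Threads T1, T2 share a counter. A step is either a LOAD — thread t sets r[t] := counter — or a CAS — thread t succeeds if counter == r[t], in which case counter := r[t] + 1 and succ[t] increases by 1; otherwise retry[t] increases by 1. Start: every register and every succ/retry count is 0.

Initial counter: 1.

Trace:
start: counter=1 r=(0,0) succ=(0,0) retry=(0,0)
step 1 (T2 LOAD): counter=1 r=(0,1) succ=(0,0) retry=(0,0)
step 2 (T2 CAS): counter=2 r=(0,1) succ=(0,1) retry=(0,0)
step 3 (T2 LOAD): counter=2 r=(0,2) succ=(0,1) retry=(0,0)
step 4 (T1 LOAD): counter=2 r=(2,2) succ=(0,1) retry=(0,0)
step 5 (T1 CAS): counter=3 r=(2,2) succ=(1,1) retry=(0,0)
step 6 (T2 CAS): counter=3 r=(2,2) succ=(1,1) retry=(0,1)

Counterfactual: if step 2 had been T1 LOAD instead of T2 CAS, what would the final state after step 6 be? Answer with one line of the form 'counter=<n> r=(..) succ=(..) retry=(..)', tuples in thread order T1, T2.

(re-executing from step 2 with the substitution; state before step 2: counter=1 r=(0,1) succ=(0,0) retry=(0,0))
step 2 (T1 LOAD): counter=1 r=(1,1) succ=(0,0) retry=(0,0)
step 3 (T2 LOAD): counter=1 r=(1,1) succ=(0,0) retry=(0,0)
step 4 (T1 LOAD): counter=1 r=(1,1) succ=(0,0) retry=(0,0)
step 5 (T1 CAS): counter=2 r=(1,1) succ=(1,0) retry=(0,0)
step 6 (T2 CAS): counter=2 r=(1,1) succ=(1,0) retry=(0,1)

counter=2 r=(1,1) succ=(1,0) retry=(0,1)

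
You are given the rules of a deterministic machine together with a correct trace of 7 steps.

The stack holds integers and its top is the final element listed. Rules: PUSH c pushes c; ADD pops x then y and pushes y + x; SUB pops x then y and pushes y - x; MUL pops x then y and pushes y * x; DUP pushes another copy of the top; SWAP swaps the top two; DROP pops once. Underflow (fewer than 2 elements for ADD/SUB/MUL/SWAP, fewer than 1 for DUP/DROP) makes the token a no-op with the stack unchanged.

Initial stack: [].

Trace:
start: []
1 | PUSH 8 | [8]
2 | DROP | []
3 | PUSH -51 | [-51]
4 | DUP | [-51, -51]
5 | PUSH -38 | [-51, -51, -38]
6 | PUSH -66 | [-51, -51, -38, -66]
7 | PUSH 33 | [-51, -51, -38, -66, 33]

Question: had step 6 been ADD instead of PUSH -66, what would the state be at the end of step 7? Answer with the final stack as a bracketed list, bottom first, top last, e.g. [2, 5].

(re-executing from step 6 with the substitution; state before step 6: [-51, -51, -38])
6 | ADD | [-51, -89]
7 | PUSH 33 | [-51, -89, 33]

[-51, -89, 33]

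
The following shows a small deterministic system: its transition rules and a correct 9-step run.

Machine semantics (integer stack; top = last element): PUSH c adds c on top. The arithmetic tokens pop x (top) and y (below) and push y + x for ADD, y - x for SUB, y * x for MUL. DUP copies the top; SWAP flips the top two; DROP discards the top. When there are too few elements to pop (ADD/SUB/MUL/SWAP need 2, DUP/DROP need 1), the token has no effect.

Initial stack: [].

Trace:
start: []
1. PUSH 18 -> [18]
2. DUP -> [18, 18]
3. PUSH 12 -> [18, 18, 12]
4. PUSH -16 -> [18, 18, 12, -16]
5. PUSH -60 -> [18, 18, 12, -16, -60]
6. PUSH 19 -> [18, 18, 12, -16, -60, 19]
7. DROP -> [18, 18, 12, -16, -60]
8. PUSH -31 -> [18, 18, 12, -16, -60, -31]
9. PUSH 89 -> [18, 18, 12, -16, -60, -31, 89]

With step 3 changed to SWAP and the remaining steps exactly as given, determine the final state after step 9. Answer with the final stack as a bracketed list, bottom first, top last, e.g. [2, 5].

[18, 18, -16, -60, -31, 89]

(re-executing from step 3 with the substitution; state before step 3: [18, 18])
3. SWAP -> [18, 18]
4. PUSH -16 -> [18, 18, -16]
5. PUSH -60 -> [18, 18, -16, -60]
6. PUSH 19 -> [18, 18, -16, -60, 19]
7. DROP -> [18, 18, -16, -60]
8. PUSH -31 -> [18, 18, -16, -60, -31]
9. PUSH 89 -> [18, 18, -16, -60, -31, 89]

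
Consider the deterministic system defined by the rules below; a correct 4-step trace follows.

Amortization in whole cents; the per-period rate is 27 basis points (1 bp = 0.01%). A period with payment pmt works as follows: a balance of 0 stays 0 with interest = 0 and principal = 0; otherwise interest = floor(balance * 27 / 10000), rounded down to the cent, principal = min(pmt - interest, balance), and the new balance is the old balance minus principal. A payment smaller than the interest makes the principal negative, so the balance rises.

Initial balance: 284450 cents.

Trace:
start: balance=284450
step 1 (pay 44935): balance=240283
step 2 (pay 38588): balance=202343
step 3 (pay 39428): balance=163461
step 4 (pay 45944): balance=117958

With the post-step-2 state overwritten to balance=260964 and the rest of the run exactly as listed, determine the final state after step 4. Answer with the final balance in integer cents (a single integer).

state after step 2 := balance=260964
step 3 (pay 39428): balance=222240
step 4 (pay 45944): balance=176896

176896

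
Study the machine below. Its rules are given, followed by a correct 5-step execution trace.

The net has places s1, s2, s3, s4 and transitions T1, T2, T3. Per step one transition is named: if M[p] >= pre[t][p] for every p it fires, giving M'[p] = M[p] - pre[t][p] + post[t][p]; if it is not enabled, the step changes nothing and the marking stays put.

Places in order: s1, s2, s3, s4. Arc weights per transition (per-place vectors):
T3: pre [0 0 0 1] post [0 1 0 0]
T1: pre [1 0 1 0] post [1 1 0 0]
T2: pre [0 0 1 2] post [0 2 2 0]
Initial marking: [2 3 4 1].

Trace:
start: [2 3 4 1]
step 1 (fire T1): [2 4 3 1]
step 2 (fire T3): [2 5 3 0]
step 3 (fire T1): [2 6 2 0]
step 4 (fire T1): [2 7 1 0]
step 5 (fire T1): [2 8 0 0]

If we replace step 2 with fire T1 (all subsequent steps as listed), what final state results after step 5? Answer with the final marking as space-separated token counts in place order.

(re-executing from step 2 with the substitution; state before step 2: [2 4 3 1])
step 2 (fire T1): [2 5 2 1]
step 3 (fire T1): [2 6 1 1]
step 4 (fire T1): [2 7 0 1]
step 5 (fire T1): [2 7 0 1]

2 7 0 1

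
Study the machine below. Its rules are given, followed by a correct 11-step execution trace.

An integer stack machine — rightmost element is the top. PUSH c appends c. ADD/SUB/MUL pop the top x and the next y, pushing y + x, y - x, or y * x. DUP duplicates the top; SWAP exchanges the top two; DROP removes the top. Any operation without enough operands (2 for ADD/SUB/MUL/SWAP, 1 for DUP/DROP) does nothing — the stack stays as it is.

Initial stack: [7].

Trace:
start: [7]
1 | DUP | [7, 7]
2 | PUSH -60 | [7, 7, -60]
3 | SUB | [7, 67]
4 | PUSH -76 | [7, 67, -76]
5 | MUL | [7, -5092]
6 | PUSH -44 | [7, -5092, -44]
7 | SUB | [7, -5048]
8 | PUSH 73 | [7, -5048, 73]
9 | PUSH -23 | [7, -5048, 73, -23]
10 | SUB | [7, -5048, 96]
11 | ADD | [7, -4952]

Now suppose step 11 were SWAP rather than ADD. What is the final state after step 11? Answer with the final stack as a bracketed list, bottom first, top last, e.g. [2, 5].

[7, 96, -5048]

(re-executing from step 11 with the substitution; state before step 11: [7, -5048, 96])
11 | SWAP | [7, 96, -5048]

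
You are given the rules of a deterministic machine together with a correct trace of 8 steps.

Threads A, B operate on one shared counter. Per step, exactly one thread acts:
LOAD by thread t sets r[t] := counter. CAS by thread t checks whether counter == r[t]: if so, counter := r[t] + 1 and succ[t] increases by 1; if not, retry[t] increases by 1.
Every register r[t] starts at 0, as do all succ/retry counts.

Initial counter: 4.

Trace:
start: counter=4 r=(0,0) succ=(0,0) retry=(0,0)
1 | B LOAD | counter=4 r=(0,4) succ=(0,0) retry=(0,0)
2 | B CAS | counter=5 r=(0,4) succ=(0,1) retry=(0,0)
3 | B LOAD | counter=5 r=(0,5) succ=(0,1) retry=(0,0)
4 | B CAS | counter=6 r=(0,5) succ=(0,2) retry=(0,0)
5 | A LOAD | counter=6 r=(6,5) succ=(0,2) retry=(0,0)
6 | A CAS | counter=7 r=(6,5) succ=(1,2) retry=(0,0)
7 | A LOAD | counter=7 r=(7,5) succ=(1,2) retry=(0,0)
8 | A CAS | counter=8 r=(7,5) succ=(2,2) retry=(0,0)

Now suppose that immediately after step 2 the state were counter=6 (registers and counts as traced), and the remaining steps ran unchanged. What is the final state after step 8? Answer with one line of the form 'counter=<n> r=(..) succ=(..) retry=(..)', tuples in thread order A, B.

state after step 2 := counter=6 r=(0,4) succ=(0,1) retry=(0,0)
3 | B LOAD | counter=6 r=(0,6) succ=(0,1) retry=(0,0)
4 | B CAS | counter=7 r=(0,6) succ=(0,2) retry=(0,0)
5 | A LOAD | counter=7 r=(7,6) succ=(0,2) retry=(0,0)
6 | A CAS | counter=8 r=(7,6) succ=(1,2) retry=(0,0)
7 | A LOAD | counter=8 r=(8,6) succ=(1,2) retry=(0,0)
8 | A CAS | counter=9 r=(8,6) succ=(2,2) retry=(0,0)

counter=9 r=(8,6) succ=(2,2) retry=(0,0)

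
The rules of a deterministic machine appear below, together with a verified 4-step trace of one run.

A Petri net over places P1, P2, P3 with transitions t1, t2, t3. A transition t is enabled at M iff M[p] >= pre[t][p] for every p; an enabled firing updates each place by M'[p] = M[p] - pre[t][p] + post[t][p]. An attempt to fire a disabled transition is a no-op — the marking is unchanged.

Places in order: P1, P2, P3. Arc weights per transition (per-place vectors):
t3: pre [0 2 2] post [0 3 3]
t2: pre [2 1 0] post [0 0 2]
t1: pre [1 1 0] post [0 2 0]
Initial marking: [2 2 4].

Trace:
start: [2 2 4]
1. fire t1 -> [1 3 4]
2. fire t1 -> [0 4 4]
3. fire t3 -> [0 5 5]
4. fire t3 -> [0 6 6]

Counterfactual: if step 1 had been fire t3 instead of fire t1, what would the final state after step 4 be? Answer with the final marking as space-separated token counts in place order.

(re-executing from step 1 with the substitution; state before step 1: [2 2 4])
1. fire t3 -> [2 3 5]
2. fire t1 -> [1 4 5]
3. fire t3 -> [1 5 6]
4. fire t3 -> [1 6 7]

1 6 7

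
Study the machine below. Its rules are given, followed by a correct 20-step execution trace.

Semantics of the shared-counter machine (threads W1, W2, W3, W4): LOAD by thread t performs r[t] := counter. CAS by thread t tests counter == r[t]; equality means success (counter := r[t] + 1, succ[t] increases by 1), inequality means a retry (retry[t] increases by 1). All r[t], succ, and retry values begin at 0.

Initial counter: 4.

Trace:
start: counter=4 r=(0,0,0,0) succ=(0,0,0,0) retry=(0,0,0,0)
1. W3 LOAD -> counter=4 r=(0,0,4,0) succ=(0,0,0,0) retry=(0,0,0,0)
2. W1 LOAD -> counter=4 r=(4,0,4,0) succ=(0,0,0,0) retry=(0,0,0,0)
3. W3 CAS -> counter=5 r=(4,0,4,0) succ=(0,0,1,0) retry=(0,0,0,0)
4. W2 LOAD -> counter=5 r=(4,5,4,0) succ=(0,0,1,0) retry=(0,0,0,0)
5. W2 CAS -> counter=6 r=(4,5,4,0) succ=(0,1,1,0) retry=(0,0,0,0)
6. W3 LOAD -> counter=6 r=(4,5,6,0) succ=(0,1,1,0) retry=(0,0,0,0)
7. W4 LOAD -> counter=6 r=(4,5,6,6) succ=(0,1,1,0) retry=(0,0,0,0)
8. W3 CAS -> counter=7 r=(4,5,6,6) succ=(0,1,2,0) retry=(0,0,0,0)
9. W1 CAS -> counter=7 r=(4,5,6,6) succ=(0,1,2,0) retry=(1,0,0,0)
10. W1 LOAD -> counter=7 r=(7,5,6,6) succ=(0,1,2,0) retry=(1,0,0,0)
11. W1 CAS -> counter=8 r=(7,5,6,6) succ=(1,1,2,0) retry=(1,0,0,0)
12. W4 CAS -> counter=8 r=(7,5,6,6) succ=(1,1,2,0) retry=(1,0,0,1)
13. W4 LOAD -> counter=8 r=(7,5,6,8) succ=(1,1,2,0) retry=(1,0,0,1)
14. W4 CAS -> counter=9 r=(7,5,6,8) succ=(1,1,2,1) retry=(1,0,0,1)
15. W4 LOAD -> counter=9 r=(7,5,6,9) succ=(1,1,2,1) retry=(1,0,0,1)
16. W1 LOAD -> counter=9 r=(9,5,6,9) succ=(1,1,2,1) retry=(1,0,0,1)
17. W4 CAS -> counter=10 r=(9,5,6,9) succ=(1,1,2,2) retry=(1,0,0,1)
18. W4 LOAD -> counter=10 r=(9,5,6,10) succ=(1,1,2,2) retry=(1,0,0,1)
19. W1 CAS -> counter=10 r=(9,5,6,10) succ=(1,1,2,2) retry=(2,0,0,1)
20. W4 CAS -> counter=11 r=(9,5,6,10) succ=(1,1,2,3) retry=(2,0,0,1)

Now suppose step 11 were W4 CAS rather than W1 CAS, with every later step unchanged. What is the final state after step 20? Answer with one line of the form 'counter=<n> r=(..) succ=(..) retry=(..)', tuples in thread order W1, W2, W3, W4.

counter=10 r=(8,5,6,9) succ=(0,1,2,3) retry=(2,0,0,2)

(re-executing from step 11 with the substitution; state before step 11: counter=7 r=(7,5,6,6) succ=(0,1,2,0) retry=(1,0,0,0))
11. W4 CAS -> counter=7 r=(7,5,6,6) succ=(0,1,2,0) retry=(1,0,0,1)
12. W4 CAS -> counter=7 r=(7,5,6,6) succ=(0,1,2,0) retry=(1,0,0,2)
13. W4 LOAD -> counter=7 r=(7,5,6,7) succ=(0,1,2,0) retry=(1,0,0,2)
14. W4 CAS -> counter=8 r=(7,5,6,7) succ=(0,1,2,1) retry=(1,0,0,2)
15. W4 LOAD -> counter=8 r=(7,5,6,8) succ=(0,1,2,1) retry=(1,0,0,2)
16. W1 LOAD -> counter=8 r=(8,5,6,8) succ=(0,1,2,1) retry=(1,0,0,2)
17. W4 CAS -> counter=9 r=(8,5,6,8) succ=(0,1,2,2) retry=(1,0,0,2)
18. W4 LOAD -> counter=9 r=(8,5,6,9) succ=(0,1,2,2) retry=(1,0,0,2)
19. W1 CAS -> counter=9 r=(8,5,6,9) succ=(0,1,2,2) retry=(2,0,0,2)
20. W4 CAS -> counter=10 r=(8,5,6,9) succ=(0,1,2,3) retry=(2,0,0,2)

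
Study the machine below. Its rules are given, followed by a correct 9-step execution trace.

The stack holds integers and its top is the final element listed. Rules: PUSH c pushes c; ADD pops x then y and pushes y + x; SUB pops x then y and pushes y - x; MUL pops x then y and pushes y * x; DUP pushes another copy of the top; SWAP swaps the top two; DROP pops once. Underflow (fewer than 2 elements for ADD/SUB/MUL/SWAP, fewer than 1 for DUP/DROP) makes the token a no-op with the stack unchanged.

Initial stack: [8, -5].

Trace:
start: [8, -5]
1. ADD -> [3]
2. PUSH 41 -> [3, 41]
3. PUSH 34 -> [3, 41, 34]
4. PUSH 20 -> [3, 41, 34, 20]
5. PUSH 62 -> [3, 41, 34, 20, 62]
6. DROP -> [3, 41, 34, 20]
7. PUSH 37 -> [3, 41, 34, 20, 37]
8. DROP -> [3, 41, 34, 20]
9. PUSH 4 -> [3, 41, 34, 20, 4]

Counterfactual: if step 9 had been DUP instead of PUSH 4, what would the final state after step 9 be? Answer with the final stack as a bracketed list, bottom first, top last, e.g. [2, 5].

(re-executing from step 9 with the substitution; state before step 9: [3, 41, 34, 20])
9. DUP -> [3, 41, 34, 20, 20]

[3, 41, 34, 20, 20]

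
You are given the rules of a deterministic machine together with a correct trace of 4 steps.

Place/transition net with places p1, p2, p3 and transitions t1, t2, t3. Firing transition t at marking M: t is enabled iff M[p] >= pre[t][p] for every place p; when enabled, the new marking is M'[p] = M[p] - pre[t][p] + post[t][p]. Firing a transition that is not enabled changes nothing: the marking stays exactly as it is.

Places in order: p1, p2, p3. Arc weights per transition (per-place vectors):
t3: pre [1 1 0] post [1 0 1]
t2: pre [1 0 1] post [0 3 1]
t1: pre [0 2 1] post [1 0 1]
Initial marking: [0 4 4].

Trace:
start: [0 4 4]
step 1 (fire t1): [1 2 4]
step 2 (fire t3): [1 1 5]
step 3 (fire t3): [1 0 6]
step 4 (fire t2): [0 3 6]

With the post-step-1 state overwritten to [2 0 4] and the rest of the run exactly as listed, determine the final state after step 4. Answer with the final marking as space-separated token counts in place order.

1 3 4

state after step 1 := [2 0 4]
step 2 (fire t3): [2 0 4]
step 3 (fire t3): [2 0 4]
step 4 (fire t2): [1 3 4]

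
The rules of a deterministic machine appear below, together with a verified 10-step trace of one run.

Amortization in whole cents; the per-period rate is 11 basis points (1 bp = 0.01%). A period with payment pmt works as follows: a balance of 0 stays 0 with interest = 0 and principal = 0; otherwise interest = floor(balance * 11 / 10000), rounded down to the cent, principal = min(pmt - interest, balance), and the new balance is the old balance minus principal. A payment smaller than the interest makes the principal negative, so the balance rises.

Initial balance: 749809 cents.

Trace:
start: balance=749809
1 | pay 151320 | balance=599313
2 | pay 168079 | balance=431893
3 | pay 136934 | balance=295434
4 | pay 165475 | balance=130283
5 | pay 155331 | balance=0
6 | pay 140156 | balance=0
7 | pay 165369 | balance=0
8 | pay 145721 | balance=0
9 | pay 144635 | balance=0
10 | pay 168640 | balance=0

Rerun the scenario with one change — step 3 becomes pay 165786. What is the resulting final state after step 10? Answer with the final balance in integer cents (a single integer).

0

(re-executing from step 3 with the substitution; state before step 3: balance=431893)
3 | pay 165786 | balance=266582
4 | pay 165475 | balance=101400
5 | pay 155331 | balance=0
6 | pay 140156 | balance=0
7 | pay 165369 | balance=0
8 | pay 145721 | balance=0
9 | pay 144635 | balance=0
10 | pay 168640 | balance=0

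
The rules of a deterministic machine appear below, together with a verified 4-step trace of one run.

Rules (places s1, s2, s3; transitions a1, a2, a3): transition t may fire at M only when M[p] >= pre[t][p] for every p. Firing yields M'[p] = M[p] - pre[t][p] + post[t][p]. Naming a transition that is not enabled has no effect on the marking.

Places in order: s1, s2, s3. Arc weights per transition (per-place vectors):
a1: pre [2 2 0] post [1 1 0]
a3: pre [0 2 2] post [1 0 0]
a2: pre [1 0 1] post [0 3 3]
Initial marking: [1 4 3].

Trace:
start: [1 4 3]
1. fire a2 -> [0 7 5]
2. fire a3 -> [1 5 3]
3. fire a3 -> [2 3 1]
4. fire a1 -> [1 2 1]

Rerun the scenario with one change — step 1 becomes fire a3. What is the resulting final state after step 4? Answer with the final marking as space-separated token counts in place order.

1 1 1

(re-executing from step 1 with the substitution; state before step 1: [1 4 3])
1. fire a3 -> [2 2 1]
2. fire a3 -> [2 2 1]
3. fire a3 -> [2 2 1]
4. fire a1 -> [1 1 1]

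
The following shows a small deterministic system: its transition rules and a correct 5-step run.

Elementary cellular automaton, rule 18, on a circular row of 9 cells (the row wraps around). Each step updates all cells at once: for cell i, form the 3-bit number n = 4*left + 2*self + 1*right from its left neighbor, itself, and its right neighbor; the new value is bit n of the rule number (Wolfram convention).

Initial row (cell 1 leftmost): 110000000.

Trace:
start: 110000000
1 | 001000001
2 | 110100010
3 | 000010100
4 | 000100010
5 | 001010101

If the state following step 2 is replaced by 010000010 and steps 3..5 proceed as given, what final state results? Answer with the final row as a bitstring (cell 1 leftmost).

001000100

state after step 2 := 010000010
3 | 101000101
4 | 000101000
5 | 001000100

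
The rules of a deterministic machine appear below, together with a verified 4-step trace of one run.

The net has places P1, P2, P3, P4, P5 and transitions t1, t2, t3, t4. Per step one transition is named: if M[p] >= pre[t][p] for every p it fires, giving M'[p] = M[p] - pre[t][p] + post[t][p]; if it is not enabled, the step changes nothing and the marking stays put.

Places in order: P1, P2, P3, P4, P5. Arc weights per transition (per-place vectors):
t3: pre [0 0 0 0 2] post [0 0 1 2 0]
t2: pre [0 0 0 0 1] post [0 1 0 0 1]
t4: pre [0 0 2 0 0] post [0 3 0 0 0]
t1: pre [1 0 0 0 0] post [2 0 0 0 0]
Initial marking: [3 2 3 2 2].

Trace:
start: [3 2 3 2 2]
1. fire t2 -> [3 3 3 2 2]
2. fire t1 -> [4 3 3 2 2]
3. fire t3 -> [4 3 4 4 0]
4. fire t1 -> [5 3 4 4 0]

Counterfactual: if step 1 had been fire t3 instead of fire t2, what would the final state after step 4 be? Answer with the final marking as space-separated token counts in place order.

(re-executing from step 1 with the substitution; state before step 1: [3 2 3 2 2])
1. fire t3 -> [3 2 4 4 0]
2. fire t1 -> [4 2 4 4 0]
3. fire t3 -> [4 2 4 4 0]
4. fire t1 -> [5 2 4 4 0]

5 2 4 4 0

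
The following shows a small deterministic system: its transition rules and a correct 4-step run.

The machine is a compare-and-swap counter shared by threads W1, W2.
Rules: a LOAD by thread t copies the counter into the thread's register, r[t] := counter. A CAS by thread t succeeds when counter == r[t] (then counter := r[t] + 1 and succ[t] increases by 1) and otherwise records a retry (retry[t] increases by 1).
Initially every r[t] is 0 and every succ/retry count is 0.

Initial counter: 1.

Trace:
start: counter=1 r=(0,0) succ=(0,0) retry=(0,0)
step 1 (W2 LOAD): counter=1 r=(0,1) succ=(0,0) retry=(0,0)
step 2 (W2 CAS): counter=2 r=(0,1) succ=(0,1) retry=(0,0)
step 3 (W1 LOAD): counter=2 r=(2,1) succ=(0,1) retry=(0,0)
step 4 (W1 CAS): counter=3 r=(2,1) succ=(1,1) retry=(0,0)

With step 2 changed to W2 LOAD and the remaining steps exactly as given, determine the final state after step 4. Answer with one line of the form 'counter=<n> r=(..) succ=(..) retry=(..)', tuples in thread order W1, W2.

(re-executing from step 2 with the substitution; state before step 2: counter=1 r=(0,1) succ=(0,0) retry=(0,0))
step 2 (W2 LOAD): counter=1 r=(0,1) succ=(0,0) retry=(0,0)
step 3 (W1 LOAD): counter=1 r=(1,1) succ=(0,0) retry=(0,0)
step 4 (W1 CAS): counter=2 r=(1,1) succ=(1,0) retry=(0,0)

counter=2 r=(1,1) succ=(1,0) retry=(0,0)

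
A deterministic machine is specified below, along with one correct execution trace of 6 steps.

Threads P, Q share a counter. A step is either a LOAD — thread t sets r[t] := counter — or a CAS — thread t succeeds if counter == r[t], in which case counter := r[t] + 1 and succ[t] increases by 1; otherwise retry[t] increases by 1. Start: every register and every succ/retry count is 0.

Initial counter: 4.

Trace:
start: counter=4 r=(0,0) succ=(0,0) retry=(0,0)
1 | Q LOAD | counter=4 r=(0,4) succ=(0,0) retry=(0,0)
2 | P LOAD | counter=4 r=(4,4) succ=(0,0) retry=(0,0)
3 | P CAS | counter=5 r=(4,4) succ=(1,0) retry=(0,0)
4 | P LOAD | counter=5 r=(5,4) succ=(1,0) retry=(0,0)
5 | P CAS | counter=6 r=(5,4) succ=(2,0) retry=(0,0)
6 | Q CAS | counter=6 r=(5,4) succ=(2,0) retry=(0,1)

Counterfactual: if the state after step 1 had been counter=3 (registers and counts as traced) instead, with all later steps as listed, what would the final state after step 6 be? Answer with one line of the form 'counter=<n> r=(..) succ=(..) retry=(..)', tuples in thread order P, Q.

counter=5 r=(4,4) succ=(2,0) retry=(0,1)

state after step 1 := counter=3 r=(0,4) succ=(0,0) retry=(0,0)
2 | P LOAD | counter=3 r=(3,4) succ=(0,0) retry=(0,0)
3 | P CAS | counter=4 r=(3,4) succ=(1,0) retry=(0,0)
4 | P LOAD | counter=4 r=(4,4) succ=(1,0) retry=(0,0)
5 | P CAS | counter=5 r=(4,4) succ=(2,0) retry=(0,0)
6 | Q CAS | counter=5 r=(4,4) succ=(2,0) retry=(0,1)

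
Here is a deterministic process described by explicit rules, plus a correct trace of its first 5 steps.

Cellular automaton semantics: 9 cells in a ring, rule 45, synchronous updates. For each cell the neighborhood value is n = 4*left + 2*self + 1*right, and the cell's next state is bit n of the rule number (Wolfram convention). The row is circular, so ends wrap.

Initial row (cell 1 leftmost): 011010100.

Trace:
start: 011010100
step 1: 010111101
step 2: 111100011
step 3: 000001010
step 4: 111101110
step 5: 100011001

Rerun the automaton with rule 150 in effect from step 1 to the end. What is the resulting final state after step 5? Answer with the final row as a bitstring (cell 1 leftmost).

(re-executing steps 1..5 under rule 150; state before step 1: 011010100)
step 1: 100010110
step 2: 110110000
step 3: 000001001
step 4: 100011111
step 5: 010101111

010101111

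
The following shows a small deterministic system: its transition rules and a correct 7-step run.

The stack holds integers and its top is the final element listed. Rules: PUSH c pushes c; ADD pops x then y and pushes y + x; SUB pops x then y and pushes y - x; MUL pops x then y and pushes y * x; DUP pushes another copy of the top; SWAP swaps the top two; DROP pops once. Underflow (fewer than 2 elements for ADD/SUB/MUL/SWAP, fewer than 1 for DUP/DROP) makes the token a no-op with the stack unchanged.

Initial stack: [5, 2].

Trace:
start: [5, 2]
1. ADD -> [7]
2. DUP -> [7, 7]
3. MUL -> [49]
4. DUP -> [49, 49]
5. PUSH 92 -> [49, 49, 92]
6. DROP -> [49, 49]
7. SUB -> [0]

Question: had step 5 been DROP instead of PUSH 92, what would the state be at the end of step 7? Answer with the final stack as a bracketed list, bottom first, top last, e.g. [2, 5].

(re-executing from step 5 with the substitution; state before step 5: [49, 49])
5. DROP -> [49]
6. DROP -> []
7. SUB -> []

[]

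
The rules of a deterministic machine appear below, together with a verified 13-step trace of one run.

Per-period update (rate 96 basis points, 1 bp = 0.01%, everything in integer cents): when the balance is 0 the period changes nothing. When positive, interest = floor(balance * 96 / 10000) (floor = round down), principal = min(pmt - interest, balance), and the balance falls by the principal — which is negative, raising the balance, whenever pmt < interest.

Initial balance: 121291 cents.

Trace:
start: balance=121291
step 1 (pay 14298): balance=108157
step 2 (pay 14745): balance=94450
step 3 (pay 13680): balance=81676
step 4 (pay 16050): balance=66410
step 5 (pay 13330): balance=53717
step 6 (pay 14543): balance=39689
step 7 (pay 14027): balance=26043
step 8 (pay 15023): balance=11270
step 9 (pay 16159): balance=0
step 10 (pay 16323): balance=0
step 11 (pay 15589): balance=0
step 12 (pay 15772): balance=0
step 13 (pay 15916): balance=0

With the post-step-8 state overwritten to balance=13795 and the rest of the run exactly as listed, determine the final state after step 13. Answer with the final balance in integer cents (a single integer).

state after step 8 := balance=13795
step 9 (pay 16159): balance=0
step 10 (pay 16323): balance=0
step 11 (pay 15589): balance=0
step 12 (pay 15772): balance=0
step 13 (pay 15916): balance=0

0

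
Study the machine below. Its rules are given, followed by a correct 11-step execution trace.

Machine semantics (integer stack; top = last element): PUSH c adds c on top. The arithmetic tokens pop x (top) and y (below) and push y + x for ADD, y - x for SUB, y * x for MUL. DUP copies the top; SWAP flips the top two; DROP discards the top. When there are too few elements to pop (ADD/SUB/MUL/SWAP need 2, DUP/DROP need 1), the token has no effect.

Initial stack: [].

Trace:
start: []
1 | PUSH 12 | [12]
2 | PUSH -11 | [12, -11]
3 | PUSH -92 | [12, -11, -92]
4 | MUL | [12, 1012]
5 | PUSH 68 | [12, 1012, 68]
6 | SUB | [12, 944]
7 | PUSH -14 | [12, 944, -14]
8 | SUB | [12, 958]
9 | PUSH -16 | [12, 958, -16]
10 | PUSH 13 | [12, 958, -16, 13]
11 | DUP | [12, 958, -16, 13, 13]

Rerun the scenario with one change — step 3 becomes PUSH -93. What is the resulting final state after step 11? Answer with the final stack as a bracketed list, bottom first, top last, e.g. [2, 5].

(re-executing from step 3 with the substitution; state before step 3: [12, -11])
3 | PUSH -93 | [12, -11, -93]
4 | MUL | [12, 1023]
5 | PUSH 68 | [12, 1023, 68]
6 | SUB | [12, 955]
7 | PUSH -14 | [12, 955, -14]
8 | SUB | [12, 969]
9 | PUSH -16 | [12, 969, -16]
10 | PUSH 13 | [12, 969, -16, 13]
11 | DUP | [12, 969, -16, 13, 13]

[12, 969, -16, 13, 13]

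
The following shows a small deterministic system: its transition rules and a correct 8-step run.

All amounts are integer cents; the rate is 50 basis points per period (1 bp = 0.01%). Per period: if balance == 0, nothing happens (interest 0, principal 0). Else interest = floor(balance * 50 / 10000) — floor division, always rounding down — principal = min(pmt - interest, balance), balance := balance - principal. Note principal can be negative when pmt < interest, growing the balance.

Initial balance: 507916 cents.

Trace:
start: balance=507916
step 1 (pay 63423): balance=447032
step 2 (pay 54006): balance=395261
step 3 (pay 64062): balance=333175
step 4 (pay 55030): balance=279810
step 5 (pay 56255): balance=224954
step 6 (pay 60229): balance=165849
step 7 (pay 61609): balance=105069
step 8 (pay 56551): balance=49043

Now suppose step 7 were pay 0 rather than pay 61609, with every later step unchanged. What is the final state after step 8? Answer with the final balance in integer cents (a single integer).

(re-executing from step 7 with the substitution; state before step 7: balance=165849)
step 7 (pay 0): balance=166678
step 8 (pay 56551): balance=110960

110960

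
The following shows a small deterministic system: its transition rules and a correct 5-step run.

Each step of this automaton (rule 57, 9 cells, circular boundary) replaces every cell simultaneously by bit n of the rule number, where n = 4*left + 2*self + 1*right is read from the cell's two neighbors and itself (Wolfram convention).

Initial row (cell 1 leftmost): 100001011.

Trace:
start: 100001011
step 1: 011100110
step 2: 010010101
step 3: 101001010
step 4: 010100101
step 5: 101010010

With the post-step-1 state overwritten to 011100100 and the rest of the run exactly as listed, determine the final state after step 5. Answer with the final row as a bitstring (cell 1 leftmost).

state after step 1 := 011100100
step 2: 010010011
step 3: 101001010
step 4: 010100101
step 5: 101010010

101010010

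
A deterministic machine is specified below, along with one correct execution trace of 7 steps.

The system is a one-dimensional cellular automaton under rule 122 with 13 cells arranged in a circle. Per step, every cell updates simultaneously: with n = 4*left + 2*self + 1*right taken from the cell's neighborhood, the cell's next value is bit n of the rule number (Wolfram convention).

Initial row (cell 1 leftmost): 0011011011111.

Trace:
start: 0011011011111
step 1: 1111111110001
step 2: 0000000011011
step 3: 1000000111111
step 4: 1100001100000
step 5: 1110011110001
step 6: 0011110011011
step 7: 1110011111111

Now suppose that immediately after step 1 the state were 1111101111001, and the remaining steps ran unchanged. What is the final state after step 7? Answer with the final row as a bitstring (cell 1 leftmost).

state after step 1 := 1111101111001
step 2: 0000111001111
step 3: 1001101111001
step 4: 1111111001111
step 5: 0000001111000
step 6: 0000011001100
step 7: 0000111111110

0000111111110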